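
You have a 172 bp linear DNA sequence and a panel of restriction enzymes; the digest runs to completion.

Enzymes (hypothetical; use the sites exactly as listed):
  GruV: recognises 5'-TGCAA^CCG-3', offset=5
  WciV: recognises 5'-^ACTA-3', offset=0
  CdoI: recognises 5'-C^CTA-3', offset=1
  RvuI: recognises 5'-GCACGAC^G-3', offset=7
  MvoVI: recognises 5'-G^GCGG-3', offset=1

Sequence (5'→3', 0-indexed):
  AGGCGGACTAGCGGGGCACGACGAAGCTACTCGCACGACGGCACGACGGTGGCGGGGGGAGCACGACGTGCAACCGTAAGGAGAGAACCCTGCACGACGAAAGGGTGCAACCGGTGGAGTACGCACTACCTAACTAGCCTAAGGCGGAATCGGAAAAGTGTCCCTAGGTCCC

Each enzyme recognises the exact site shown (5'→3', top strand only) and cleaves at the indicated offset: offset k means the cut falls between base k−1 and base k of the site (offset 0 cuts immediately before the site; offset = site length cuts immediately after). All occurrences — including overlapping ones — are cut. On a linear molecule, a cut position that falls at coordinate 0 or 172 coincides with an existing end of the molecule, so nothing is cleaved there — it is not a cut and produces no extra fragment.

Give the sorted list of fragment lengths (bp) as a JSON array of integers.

Scan for sites:
  GruV TGCAACCG/5: at [68, 105] ⇒ [73, 110]
  WciV ACTA/0: at [6, 124, 132] ⇒ [6, 124, 132]
  CdoI CCTA/1: at [128, 137, 162] ⇒ [129, 138, 163]
  RvuI GCACGACG/7: at [15, 32, 40, 60, 91] ⇒ [22, 39, 47, 67, 98]
  MvoVI GGCGG/1: at [1, 50, 142] ⇒ [2, 51, 143]

All cut coordinates (distinct, sorted): [2, 6, 22, 39, 47, 51, 67, 73, 98, 110, 124, 129, 132, 138, 143, 163]

Fragments:
  [0,2): 2 bp
  [2,6): 4 bp
  [6,22): 16 bp
  [22,39): 17 bp
  [39,47): 8 bp
  [47,51): 4 bp
  [51,67): 16 bp
  [67,73): 6 bp
  [73,98): 25 bp
  [98,110): 12 bp
  [110,124): 14 bp
  [124,129): 5 bp
  [129,132): 3 bp
  [132,138): 6 bp
  [138,143): 5 bp
  [143,163): 20 bp
  [163,172): 9 bp

[2,3,4,4,5,5,6,6,8,9,12,14,16,16,17,20,25]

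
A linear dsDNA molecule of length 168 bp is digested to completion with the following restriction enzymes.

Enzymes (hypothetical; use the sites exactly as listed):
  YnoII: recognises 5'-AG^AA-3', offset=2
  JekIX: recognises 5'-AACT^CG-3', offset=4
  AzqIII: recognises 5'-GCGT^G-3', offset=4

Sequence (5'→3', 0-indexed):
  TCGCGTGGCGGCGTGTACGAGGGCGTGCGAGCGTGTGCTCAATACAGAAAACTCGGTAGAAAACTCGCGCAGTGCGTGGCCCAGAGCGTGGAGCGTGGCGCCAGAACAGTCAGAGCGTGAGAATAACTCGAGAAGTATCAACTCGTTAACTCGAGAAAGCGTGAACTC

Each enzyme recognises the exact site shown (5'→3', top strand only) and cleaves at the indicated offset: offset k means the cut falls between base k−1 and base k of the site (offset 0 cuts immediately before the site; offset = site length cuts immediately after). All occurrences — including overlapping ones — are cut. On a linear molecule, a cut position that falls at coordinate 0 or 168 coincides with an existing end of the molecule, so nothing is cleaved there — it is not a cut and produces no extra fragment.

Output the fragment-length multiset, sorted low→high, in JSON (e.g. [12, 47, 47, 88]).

Per-enzyme occurrences:
  YnoII AGAA/2: at [45, 57, 102, 119, 130, 153] ⇒ [47, 59, 104, 121, 132, 155]
  JekIX AACTCG/4: at [49, 61, 124, 139, 147] ⇒ [53, 65, 128, 143, 151]
  AzqIII GCGTG/4: at [2, 10, 22, 30, 73, 85, 92, 114, 158] ⇒ [6, 14, 26, 34, 77, 89, 96, 118, 162]

Pooled cuts: [6, 14, 26, 34, 47, 53, 59, 65, 77, 89, 96, 104, 118, 121, 128, 132, 143, 151, 155, 162]

Fragments:
  [0,6): 6 bp
  [6,14): 8 bp
  [14,26): 12 bp
  [26,34): 8 bp
  [34,47): 13 bp
  [47,53): 6 bp
  [53,59): 6 bp
  [59,65): 6 bp
  [65,77): 12 bp
  [77,89): 12 bp
  [89,96): 7 bp
  [96,104): 8 bp
  [104,118): 14 bp
  [118,121): 3 bp
  [121,128): 7 bp
  [128,132): 4 bp
  [132,143): 11 bp
  [143,151): 8 bp
  [151,155): 4 bp
  [155,162): 7 bp
  [162,168): 6 bp

[3,4,4,6,6,6,6,6,7,7,7,8,8,8,8,11,12,12,12,13,14]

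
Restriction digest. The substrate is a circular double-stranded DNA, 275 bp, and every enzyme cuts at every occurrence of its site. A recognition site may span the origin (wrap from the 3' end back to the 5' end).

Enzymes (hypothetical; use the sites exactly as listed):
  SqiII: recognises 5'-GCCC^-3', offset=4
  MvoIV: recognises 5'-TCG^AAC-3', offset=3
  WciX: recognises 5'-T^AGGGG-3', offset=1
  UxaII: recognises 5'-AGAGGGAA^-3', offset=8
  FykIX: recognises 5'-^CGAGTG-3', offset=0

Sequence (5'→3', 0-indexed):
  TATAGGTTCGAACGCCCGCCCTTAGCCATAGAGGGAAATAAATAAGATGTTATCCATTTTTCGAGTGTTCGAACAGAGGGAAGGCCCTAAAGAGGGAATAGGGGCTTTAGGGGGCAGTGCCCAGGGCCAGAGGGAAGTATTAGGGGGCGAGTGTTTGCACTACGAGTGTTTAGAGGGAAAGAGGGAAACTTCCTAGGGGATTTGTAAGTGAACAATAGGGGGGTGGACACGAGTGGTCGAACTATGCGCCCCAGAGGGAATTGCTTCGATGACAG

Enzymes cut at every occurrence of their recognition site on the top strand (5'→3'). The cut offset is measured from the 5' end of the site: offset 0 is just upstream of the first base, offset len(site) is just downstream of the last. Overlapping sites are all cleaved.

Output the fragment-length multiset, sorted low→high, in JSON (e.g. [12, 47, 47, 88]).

Site scan:
  SqiII GCCC/4: at [13, 17, 83, 118, 247] ⇒ [17, 21, 87, 122, 251]
  MvoIV TCGAAC/3: at [7, 68, 236] ⇒ [10, 71, 239]
  WciX TAGGGG/1: at [98, 107, 140, 193, 215] ⇒ [99, 108, 141, 194, 216]
  UxaII AGAGGGAA/8: at [29, 74, 90, 128, 171, 179, 252] ⇒ [37, 82, 98, 136, 179, 187, 260]
  FykIX CGAGTG/0: at [61, 147, 162, 229] ⇒ [61, 147, 162, 229]

All cut coordinates (distinct, sorted): [10, 17, 21, 37, 61, 71, 82, 87, 98, 99, 108, 122, 136, 141, 147, 162, 179, 187, 194, 216, 229, 239, 251, 260]

Fragment lengths:
  10→17: 7 bp
  17→21: 4 bp
  21→37: 16 bp
  37→61: 24 bp
  61→71: 10 bp
  71→82: 11 bp
  82→87: 5 bp
  87→98: 11 bp
  98→99: 1 bp
  99→108: 9 bp
  108→122: 14 bp
  122→136: 14 bp
  136→141: 5 bp
  141→147: 6 bp
  147→162: 15 bp
  162→179: 17 bp
  179→187: 8 bp
  187→194: 7 bp
  194→216: 22 bp
  216→229: 13 bp
  229→239: 10 bp
  239→251: 12 bp
  251→260: 9 bp
  260→10 (wrap): 275-260+10 = 25 bp

[1,4,5,5,6,7,7,8,9,9,10,10,11,11,12,13,14,14,15,16,17,22,24,25]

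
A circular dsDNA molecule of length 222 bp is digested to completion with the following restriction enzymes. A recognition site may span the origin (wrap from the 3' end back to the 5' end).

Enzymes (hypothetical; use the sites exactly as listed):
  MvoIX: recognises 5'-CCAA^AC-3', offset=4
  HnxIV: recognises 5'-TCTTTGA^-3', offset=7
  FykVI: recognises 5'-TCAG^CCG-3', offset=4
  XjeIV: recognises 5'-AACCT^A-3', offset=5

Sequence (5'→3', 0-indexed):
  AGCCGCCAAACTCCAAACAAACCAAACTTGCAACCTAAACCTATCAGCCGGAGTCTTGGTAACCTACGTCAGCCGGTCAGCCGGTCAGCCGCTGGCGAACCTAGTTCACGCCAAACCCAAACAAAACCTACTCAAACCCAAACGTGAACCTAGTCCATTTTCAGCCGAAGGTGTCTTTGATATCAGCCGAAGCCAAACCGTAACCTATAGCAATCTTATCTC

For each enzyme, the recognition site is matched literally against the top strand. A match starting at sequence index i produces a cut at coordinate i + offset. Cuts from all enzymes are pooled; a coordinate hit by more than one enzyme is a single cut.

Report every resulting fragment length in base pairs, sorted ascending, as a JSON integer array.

[5,6,6,6,7,7,7,8,8,9,9,10,10,10,11,12,12,13,14,16,18,18]

Scan for sites:
  MvoIX (CCAAAC, off=4): starts [5, 12, 21, 110, 116, 137, 192] → cuts [9, 16, 25, 114, 120, 141, 196]
  HnxIV (TCTTTGA, off=7): starts [173] → cuts [180]
  FykVI (TCAGCCG, off=4): starts [43, 68, 76, 84, 160, 182, 220] → cuts [2, 47, 72, 80, 88, 164, 186]
  XjeIV (AACCTA, off=5): starts [31, 37, 60, 97, 124, 146, 201] → cuts [36, 42, 65, 102, 129, 151, 206]

Pooled cuts: [2, 9, 16, 25, 36, 42, 47, 65, 72, 80, 88, 102, 114, 120, 129, 141, 151, 164, 180, 186, 196, 206]

Fragment lengths:
  2→9: 7 bp
  9→16: 7 bp
  16→25: 9 bp
  25→36: 11 bp
  36→42: 6 bp
  42→47: 5 bp
  47→65: 18 bp
  65→72: 7 bp
  72→80: 8 bp
  80→88: 8 bp
  88→102: 14 bp
  102→114: 12 bp
  114→120: 6 bp
  120→129: 9 bp
  129→141: 12 bp
  141→151: 10 bp
  151→164: 13 bp
  164→180: 16 bp
  180→186: 6 bp
  186→196: 10 bp
  196→206: 10 bp
  206→2 (wrap): 222-206+2 = 18 bp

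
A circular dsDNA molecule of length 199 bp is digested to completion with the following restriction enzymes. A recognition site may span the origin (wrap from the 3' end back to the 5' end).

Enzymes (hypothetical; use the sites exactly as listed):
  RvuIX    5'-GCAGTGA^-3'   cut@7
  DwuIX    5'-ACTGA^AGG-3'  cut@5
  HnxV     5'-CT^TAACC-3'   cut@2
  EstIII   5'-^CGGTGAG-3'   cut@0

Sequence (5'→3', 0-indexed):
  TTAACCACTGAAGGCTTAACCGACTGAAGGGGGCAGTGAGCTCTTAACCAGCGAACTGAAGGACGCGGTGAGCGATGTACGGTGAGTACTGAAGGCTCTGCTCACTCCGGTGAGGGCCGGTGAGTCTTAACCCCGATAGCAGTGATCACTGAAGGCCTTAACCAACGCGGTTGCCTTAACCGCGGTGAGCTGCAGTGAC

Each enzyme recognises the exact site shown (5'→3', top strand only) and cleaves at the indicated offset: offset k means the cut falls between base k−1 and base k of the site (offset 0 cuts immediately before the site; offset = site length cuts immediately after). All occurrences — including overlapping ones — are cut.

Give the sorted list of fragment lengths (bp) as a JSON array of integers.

[2,5,5,6,6,6,7,10,10,10,11,12,13,14,15,15,16,18,18]

Scan for sites:
  RvuIX (GCAGTGA, off=7): starts [32, 138, 191] → cuts [39, 145, 198]
  DwuIX (ACTGAAGG, off=5): starts [6, 22, 54, 87, 147] → cuts [11, 27, 59, 92, 152]
  HnxV (CTTAACC, off=2): starts [14, 42, 125, 156, 174, 198] → cuts [1, 16, 44, 127, 158, 176]
  EstIII (CGGTGAG, off=0): starts [65, 79, 107, 117, 182] → cuts [65, 79, 107, 117, 182]

All cut coordinates (distinct, sorted): [1, 11, 16, 27, 39, 44, 59, 65, 79, 92, 107, 117, 127, 145, 152, 158, 176, 182, 198]

Fragment lengths:
  1→11: 10 bp
  11→16: 5 bp
  16→27: 11 bp
  27→39: 12 bp
  39→44: 5 bp
  44→59: 15 bp
  59→65: 6 bp
  65→79: 14 bp
  79→92: 13 bp
  92→107: 15 bp
  107→117: 10 bp
  117→127: 10 bp
  127→145: 18 bp
  145→152: 7 bp
  152→158: 6 bp
  158→176: 18 bp
  176→182: 6 bp
  182→198: 16 bp
  198→1 (wrap): 199-198+1 = 2 bp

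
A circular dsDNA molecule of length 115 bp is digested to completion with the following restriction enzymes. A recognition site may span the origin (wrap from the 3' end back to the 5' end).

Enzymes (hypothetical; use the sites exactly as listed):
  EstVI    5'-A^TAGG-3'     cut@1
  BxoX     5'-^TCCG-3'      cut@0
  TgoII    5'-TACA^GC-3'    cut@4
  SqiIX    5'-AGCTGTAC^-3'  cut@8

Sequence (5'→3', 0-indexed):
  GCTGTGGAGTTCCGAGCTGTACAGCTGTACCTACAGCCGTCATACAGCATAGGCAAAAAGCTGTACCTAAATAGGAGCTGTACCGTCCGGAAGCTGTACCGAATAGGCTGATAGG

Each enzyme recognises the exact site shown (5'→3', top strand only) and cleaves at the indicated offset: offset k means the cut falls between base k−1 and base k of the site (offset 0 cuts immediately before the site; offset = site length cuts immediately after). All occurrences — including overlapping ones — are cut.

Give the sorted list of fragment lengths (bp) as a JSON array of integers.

[1,2,3,4,5,5,7,8,11,12,12,14,14,17]

Site scan:
  EstVI (ATAGG, off=1): starts [48, 70, 102, 110] → cuts [49, 71, 103, 111]
  BxoX (TCCG, off=0): starts [10, 85] → cuts [10, 85]
  TgoII (TACAGC, off=4): starts [19, 31, 42] → cuts [23, 35, 46]
  SqiIX (AGCTGTAC, off=8): starts [14, 22, 58, 75, 91] → cuts [22, 30, 66, 83, 99]

Pooled cuts: [10, 22, 23, 30, 35, 46, 49, 66, 71, 83, 85, 99, 103, 111]

Fragment lengths:
  10→22: 12 bp
  22→23: 1 bp
  23→30: 7 bp
  30→35: 5 bp
  35→46: 11 bp
  46→49: 3 bp
  49→66: 17 bp
  66→71: 5 bp
  71→83: 12 bp
  83→85: 2 bp
  85→99: 14 bp
  99→103: 4 bp
  103→111: 8 bp
  111→10 (wrap): 115-111+10 = 14 bp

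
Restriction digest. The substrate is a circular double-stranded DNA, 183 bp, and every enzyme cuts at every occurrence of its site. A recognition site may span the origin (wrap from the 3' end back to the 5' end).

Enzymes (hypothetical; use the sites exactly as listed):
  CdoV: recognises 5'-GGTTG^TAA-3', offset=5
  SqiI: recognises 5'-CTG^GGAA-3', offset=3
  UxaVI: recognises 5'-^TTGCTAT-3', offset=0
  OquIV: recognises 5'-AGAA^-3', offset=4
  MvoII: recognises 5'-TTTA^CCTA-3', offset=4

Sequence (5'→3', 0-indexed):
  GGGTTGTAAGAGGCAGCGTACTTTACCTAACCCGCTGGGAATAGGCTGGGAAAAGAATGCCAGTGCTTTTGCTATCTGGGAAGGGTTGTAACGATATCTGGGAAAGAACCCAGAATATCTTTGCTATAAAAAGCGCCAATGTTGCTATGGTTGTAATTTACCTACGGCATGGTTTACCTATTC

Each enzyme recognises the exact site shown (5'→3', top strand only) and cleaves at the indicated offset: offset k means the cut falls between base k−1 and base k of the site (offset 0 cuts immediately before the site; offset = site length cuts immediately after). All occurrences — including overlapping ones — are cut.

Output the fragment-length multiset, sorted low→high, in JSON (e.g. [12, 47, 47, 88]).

Per-enzyme occurrences:
  CdoV GGTTGTAA/5: at [1, 83, 148] ⇒ [6, 88, 153]
  SqiI CTGGGAA/3: at [34, 45, 75, 97] ⇒ [37, 48, 78, 100]
  UxaVI TTGCTAT/0: at [68, 120, 141] ⇒ [68, 120, 141]
  OquIV AGAA/4: at [53, 104, 111] ⇒ [57, 108, 115]
  MvoII TTTACCTA/4: at [21, 156, 172] ⇒ [25, 160, 176]

Pooled cuts: [6, 25, 37, 48, 57, 68, 78, 88, 100, 108, 115, 120, 141, 153, 160, 176]

Fragment lengths:
  6→25: 19 bp
  25→37: 12 bp
  37→48: 11 bp
  48→57: 9 bp
  57→68: 11 bp
  68→78: 10 bp
  78→88: 10 bp
  88→100: 12 bp
  100→108: 8 bp
  108→115: 7 bp
  115→120: 5 bp
  120→141: 21 bp
  141→153: 12 bp
  153→160: 7 bp
  160→176: 16 bp
  176→6 (wrap): 183-176+6 = 13 bp

[5,7,7,8,9,10,10,11,11,12,12,12,13,16,19,21]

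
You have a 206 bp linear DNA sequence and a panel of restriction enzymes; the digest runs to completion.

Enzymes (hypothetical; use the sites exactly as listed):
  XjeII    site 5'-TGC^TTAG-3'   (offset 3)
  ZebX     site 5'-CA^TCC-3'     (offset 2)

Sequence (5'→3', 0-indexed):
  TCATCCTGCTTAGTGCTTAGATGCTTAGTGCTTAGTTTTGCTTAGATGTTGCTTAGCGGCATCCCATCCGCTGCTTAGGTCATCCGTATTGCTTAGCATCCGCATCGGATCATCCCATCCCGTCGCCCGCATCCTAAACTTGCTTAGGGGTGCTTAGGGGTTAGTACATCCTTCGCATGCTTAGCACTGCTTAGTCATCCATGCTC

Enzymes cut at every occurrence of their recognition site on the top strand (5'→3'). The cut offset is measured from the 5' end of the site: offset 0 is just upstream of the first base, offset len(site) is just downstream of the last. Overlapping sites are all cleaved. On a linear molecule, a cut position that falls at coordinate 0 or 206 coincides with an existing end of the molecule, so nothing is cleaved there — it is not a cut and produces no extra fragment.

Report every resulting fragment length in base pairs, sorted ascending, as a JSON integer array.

Scan for sites:
  XjeII TGCTTAG/3: at [6, 13, 21, 28, 38, 49, 71, 89, 140, 150, 177, 187] ⇒ [9, 16, 24, 31, 41, 52, 74, 92, 143, 153, 180, 190]
  ZebX CATCC/2: at [1, 59, 64, 80, 96, 110, 115, 129, 166, 195] ⇒ [3, 61, 66, 82, 98, 112, 117, 131, 168, 197]

Pooled cuts: [3, 9, 16, 24, 31, 41, 52, 61, 66, 74, 82, 92, 98, 112, 117, 131, 143, 153, 168, 180, 190, 197]

Fragment lengths:
  [0,3): 3 bp
  [3,9): 6 bp
  [9,16): 7 bp
  [16,24): 8 bp
  [24,31): 7 bp
  [31,41): 10 bp
  [41,52): 11 bp
  [52,61): 9 bp
  [61,66): 5 bp
  [66,74): 8 bp
  [74,82): 8 bp
  [82,92): 10 bp
  [92,98): 6 bp
  [98,112): 14 bp
  [112,117): 5 bp
  [117,131): 14 bp
  [131,143): 12 bp
  [143,153): 10 bp
  [153,168): 15 bp
  [168,180): 12 bp
  [180,190): 10 bp
  [190,197): 7 bp
  [197,206): 9 bp

[3,5,5,6,6,7,7,7,8,8,8,9,9,10,10,10,10,11,12,12,14,14,15]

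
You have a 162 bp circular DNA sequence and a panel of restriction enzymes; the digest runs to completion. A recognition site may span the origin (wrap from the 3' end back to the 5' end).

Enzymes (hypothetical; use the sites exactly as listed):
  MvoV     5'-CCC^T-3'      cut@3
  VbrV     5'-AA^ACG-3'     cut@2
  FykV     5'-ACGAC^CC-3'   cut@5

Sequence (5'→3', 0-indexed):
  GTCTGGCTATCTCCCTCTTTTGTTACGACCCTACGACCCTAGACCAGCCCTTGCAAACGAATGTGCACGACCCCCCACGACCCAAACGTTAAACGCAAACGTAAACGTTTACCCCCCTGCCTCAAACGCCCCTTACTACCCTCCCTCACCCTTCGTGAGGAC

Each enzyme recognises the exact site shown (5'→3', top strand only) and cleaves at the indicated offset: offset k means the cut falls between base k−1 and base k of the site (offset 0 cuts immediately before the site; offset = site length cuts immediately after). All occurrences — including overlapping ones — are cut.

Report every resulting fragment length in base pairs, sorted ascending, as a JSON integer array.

Per-enzyme occurrences:
  MvoV (CCCT, off=3): starts [12, 28, 36, 47, 114, 129, 138, 142, 148] → cuts [15, 31, 39, 50, 117, 132, 141, 145, 151]
  VbrV (AAACG, off=2): starts [54, 83, 90, 96, 102, 123] → cuts [56, 85, 92, 98, 104, 125]
  FykV (ACGACCC, off=5): starts [24, 32, 66, 76] → cuts [29, 37, 71, 81]

All cut coordinates (distinct, sorted): [15, 29, 31, 37, 39, 50, 56, 71, 81, 85, 92, 98, 104, 117, 125, 132, 141, 145, 151]

Fragments:
  15→29: 14 bp
  29→31: 2 bp
  31→37: 6 bp
  37→39: 2 bp
  39→50: 11 bp
  50→56: 6 bp
  56→71: 15 bp
  71→81: 10 bp
  81→85: 4 bp
  85→92: 7 bp
  92→98: 6 bp
  98→104: 6 bp
  104→117: 13 bp
  117→125: 8 bp
  125→132: 7 bp
  132→141: 9 bp
  141→145: 4 bp
  145→151: 6 bp
  151→15 (wrap): 162-151+15 = 26 bp

[2,2,4,4,6,6,6,6,6,7,7,8,9,10,11,13,14,15,26]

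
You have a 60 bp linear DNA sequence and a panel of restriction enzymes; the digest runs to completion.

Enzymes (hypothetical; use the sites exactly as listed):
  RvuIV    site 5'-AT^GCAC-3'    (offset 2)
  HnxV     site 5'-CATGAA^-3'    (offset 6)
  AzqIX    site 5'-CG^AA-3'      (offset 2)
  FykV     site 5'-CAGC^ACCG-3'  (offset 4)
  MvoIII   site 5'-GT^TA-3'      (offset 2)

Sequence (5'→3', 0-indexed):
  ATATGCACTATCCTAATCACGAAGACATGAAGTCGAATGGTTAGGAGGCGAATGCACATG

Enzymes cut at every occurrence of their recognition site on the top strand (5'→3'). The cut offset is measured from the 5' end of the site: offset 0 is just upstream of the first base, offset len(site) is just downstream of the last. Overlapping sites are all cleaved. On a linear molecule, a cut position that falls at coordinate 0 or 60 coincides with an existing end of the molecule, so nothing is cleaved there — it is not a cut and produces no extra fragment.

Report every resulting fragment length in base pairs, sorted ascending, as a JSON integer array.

[3,4,4,6,7,9,10,17]

Per-enzyme occurrences:
  RvuIV (ATGCAC, off=2): starts [2, 51] → cuts [4, 53]
  HnxV (CATGAA, off=6): starts [25] → cuts [31]
  AzqIX (CGAA, off=2): starts [19, 33, 48] → cuts [21, 35, 50]
  FykV (CAGCACCG, off=4): no sites
  MvoIII (GTTA, off=2): starts [39] → cuts [41]

Pooled cuts: [4, 21, 31, 35, 41, 50, 53]

Fragments:
  [0,4): 4 bp
  [4,21): 17 bp
  [21,31): 10 bp
  [31,35): 4 bp
  [35,41): 6 bp
  [41,50): 9 bp
  [50,53): 3 bp
  [53,60): 7 bp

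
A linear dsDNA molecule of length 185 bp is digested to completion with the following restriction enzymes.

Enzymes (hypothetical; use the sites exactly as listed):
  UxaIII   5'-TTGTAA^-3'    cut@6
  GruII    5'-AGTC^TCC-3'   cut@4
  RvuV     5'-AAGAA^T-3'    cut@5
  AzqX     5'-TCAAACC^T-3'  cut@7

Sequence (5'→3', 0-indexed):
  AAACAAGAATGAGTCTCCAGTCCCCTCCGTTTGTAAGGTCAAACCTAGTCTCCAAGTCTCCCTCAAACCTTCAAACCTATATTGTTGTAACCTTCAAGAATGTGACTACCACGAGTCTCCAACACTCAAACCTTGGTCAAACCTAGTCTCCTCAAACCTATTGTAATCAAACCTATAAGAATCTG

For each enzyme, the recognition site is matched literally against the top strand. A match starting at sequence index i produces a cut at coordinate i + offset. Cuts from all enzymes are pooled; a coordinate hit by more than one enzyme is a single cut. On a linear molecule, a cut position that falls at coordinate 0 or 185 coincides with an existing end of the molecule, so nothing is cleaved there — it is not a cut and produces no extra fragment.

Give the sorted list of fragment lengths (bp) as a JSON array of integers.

[4,5,5,6,7,8,8,8,8,9,9,10,10,11,11,13,15,17,21]

Scan for sites:
  UxaIII TTGTAA/6: at [30, 84, 160] ⇒ [36, 90, 166]
  GruII AGTCTCC/4: at [11, 46, 54, 113, 144] ⇒ [15, 50, 58, 117, 148]
  RvuV AAGAAT/5: at [4, 95, 176] ⇒ [9, 100, 181]
  AzqX TCAAACCT/7: at [38, 62, 70, 125, 136, 151, 166] ⇒ [45, 69, 77, 132, 143, 158, 173]

Pooled cuts: [9, 15, 36, 45, 50, 58, 69, 77, 90, 100, 117, 132, 143, 148, 158, 166, 173, 181]

Fragments:
  [0,9): 9 bp
  [9,15): 6 bp
  [15,36): 21 bp
  [36,45): 9 bp
  [45,50): 5 bp
  [50,58): 8 bp
  [58,69): 11 bp
  [69,77): 8 bp
  [77,90): 13 bp
  [90,100): 10 bp
  [100,117): 17 bp
  [117,132): 15 bp
  [132,143): 11 bp
  [143,148): 5 bp
  [148,158): 10 bp
  [158,166): 8 bp
  [166,173): 7 bp
  [173,181): 8 bp
  [181,185): 4 bp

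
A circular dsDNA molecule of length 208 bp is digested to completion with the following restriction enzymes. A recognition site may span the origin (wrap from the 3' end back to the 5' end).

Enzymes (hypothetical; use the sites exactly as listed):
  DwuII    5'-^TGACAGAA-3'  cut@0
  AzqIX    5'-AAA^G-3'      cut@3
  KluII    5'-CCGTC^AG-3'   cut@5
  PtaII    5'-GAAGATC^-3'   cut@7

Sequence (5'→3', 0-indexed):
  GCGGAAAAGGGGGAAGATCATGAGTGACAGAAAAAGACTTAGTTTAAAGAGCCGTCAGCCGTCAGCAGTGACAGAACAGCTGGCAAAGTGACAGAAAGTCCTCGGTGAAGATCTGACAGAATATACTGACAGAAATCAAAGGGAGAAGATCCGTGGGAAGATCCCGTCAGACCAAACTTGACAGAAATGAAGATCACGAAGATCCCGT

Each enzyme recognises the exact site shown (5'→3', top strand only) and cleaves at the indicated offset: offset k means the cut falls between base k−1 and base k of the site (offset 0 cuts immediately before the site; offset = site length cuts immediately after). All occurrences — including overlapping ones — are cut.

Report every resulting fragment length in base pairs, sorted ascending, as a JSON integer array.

[1,5,5,5,7,8,9,9,10,11,11,11,12,12,13,13,14,16,17,19]

Site scan:
  DwuII (TGACAGAA, off=0): starts [24, 68, 88, 113, 126, 178] → cuts [24, 68, 88, 113, 126, 178]
  AzqIX (AAAG, off=3): starts [5, 32, 45, 84, 94, 137] → cuts [8, 35, 48, 87, 97, 140]
  KluII (CCGTCAG, off=5): starts [51, 58, 163] → cuts [56, 63, 168]
  PtaII (GAAGATC, off=7): starts [12, 106, 144, 156, 188, 197] → cuts [19, 113, 151, 163, 195, 204]

Pooled cuts: [8, 19, 24, 35, 48, 56, 63, 68, 87, 88, 97, 113, 126, 140, 151, 163, 168, 178, 195, 204]

Fragments:
  8→19: 11 bp
  19→24: 5 bp
  24→35: 11 bp
  35→48: 13 bp
  48→56: 8 bp
  56→63: 7 bp
  63→68: 5 bp
  68→87: 19 bp
  87→88: 1 bp
  88→97: 9 bp
  97→113: 16 bp
  113→126: 13 bp
  126→140: 14 bp
  140→151: 11 bp
  151→163: 12 bp
  163→168: 5 bp
  168→178: 10 bp
  178→195: 17 bp
  195→204: 9 bp
  204→8 (wrap): 208-204+8 = 12 bp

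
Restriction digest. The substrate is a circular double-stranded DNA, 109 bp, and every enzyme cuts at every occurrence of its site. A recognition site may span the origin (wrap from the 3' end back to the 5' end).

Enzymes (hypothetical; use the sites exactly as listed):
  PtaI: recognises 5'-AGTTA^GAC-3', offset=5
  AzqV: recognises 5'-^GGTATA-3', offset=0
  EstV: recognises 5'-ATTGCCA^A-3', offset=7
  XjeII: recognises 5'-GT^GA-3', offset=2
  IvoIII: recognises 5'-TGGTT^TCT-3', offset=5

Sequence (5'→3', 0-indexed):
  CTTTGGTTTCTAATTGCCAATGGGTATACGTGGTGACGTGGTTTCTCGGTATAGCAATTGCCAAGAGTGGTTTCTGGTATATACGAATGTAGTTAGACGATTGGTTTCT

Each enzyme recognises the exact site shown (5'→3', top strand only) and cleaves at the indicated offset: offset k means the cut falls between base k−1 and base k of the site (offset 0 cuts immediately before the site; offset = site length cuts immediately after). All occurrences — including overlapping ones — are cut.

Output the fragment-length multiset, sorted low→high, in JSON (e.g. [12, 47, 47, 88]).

Per-enzyme occurrences:
  PtaI AGTTAGAC/5: at [90] ⇒ [95]
  AzqV GGTATA/0: at [22, 47, 75] ⇒ [22, 47, 75]
  EstV ATTGCCAA/7: at [12, 56] ⇒ [19, 63]
  XjeII GTGA/2: at [32] ⇒ [34]
  IvoIII TGGTTTCT/5: at [3, 38, 67, 101] ⇒ [8, 43, 72, 106]

All cut coordinates (distinct, sorted): [8, 19, 22, 34, 43, 47, 63, 72, 75, 95, 106]

Fragment lengths:
  8→19: 11 bp
  19→22: 3 bp
  22→34: 12 bp
  34→43: 9 bp
  43→47: 4 bp
  47→63: 16 bp
  63→72: 9 bp
  72→75: 3 bp
  75→95: 20 bp
  95→106: 11 bp
  106→8 (wrap): 109-106+8 = 11 bp

[3,3,4,9,9,11,11,11,12,16,20]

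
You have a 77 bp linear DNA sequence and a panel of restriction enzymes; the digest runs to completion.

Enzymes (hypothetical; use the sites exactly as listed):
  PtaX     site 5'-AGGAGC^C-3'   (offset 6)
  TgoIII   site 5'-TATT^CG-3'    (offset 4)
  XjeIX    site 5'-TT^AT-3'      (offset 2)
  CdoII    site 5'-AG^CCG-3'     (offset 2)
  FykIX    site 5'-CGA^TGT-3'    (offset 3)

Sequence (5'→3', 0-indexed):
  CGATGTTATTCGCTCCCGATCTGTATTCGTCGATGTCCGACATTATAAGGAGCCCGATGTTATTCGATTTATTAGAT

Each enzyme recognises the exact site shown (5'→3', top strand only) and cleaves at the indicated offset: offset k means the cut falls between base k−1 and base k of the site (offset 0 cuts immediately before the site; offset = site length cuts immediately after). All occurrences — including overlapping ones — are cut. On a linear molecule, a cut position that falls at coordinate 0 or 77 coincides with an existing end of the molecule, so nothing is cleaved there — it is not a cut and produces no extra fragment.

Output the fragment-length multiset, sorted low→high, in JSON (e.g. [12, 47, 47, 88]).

[3,3,3,4,4,4,6,6,7,9,11,17]

Site scan:
  PtaX (AGGAGCC, off=6): starts [47] → cuts [53]
  TgoIII (TATTCG, off=4): starts [6, 23, 60] → cuts [10, 27, 64]
  XjeIX (TTAT, off=2): starts [5, 42, 59, 68] → cuts [7, 44, 61, 70]
  CdoII (AGCCG, off=2): no sites
  FykIX (CGATGT, off=3): starts [0, 30, 54] → cuts [3, 33, 57]

Pooled cuts: [3, 7, 10, 27, 33, 44, 53, 57, 61, 64, 70]

Fragments:
  [0,3): 3 bp
  [3,7): 4 bp
  [7,10): 3 bp
  [10,27): 17 bp
  [27,33): 6 bp
  [33,44): 11 bp
  [44,53): 9 bp
  [53,57): 4 bp
  [57,61): 4 bp
  [61,64): 3 bp
  [64,70): 6 bp
  [70,77): 7 bp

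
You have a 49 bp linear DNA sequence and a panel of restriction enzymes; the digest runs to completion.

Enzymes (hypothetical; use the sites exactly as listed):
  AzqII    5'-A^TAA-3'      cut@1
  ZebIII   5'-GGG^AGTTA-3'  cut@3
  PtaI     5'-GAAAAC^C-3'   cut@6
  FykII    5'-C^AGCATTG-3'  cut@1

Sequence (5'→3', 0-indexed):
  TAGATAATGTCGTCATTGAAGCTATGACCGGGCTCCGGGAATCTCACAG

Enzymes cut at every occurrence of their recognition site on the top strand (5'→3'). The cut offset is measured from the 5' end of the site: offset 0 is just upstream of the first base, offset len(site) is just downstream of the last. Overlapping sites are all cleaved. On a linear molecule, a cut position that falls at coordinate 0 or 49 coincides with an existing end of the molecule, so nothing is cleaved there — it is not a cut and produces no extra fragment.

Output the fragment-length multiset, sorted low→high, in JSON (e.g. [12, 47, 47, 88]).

Scan for sites:
  AzqII (ATAA, off=1): starts [3] → cuts [4]
  ZebIII (GGGAGTTA, off=3): no sites
  PtaI (GAAAACC, off=6): no sites
  FykII (CAGCATTG, off=1): no sites

Pooled cuts: [4]

Fragments:
  [0,4): 4 bp
  [4,49): 45 bp

[4,45]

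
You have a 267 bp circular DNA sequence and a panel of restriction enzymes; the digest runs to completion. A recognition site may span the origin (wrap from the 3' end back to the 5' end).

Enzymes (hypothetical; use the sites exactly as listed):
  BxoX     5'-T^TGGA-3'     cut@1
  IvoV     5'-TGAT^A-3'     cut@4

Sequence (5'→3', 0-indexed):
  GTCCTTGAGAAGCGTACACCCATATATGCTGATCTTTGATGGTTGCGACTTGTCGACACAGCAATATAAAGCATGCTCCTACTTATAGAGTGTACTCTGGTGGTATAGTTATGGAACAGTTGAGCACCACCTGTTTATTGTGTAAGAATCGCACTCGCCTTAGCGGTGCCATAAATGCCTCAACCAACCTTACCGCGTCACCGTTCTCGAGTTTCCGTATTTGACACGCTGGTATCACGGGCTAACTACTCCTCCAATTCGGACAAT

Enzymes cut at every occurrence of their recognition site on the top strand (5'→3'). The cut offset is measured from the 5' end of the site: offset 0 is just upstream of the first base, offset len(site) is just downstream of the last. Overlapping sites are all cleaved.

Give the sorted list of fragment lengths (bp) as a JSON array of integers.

[267]

Scan for sites:
  BxoX (TTGGA, off=1): no sites
  IvoV (TGATA, off=4): no sites

All cut coordinates (distinct, sorted): ∅

Fragment lengths:
  no cuts → one circular fragment of 267 bp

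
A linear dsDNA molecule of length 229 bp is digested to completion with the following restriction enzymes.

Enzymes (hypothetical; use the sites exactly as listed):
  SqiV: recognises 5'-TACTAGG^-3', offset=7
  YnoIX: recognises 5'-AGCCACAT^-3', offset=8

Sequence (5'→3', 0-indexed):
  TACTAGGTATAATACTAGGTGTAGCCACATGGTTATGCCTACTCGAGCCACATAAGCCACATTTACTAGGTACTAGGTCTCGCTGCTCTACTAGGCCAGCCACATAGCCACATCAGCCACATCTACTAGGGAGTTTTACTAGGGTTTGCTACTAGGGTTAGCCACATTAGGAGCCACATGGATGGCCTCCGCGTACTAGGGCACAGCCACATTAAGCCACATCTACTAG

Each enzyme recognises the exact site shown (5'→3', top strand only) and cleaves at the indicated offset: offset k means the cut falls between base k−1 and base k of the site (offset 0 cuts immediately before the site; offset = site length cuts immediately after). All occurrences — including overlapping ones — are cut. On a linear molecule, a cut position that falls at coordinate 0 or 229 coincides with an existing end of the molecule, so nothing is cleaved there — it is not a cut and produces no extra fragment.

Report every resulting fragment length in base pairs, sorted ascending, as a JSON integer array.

Site scan:
  SqiV (TACTAGG, off=7): starts [0, 12, 63, 70, 88, 123, 136, 149, 193] → cuts [7, 19, 70, 77, 95, 130, 143, 156, 200]
  YnoIX (AGCCACAT, off=8): starts [22, 45, 54, 97, 105, 114, 159, 171, 204, 214] → cuts [30, 53, 62, 105, 113, 122, 167, 179, 212, 222]

Pooled cuts: [7, 19, 30, 53, 62, 70, 77, 95, 105, 113, 122, 130, 143, 156, 167, 179, 200, 212, 222]

Fragment lengths:
  [0,7): 7 bp
  [7,19): 12 bp
  [19,30): 11 bp
  [30,53): 23 bp
  [53,62): 9 bp
  [62,70): 8 bp
  [70,77): 7 bp
  [77,95): 18 bp
  [95,105): 10 bp
  [105,113): 8 bp
  [113,122): 9 bp
  [122,130): 8 bp
  [130,143): 13 bp
  [143,156): 13 bp
  [156,167): 11 bp
  [167,179): 12 bp
  [179,200): 21 bp
  [200,212): 12 bp
  [212,222): 10 bp
  [222,229): 7 bp

[7,7,7,8,8,8,9,9,10,10,11,11,12,12,12,13,13,18,21,23]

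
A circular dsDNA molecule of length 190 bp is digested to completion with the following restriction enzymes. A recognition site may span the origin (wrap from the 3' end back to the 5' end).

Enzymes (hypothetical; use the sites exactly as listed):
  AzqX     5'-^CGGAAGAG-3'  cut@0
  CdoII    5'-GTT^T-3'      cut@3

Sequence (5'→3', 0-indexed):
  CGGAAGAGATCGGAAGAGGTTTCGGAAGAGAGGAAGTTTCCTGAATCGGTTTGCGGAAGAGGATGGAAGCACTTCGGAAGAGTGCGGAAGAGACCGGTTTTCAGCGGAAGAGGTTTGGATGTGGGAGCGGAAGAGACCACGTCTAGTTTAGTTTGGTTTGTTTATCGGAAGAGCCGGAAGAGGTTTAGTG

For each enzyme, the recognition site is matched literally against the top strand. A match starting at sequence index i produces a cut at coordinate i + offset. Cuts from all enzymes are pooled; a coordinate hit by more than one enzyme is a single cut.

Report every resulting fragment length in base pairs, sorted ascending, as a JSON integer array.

Per-enzyme occurrences:
  AzqX (CGGAAGAG, off=0): starts [0, 10, 22, 53, 74, 84, 104, 127, 165, 174] → cuts [0, 10, 22, 53, 74, 84, 104, 127, 165, 174]
  CdoII (GTTT, off=3): starts [18, 35, 48, 96, 112, 145, 150, 155, 159, 182] → cuts [21, 38, 51, 99, 115, 148, 153, 158, 162, 185]

All cut coordinates (distinct, sorted): [0, 10, 21, 22, 38, 51, 53, 74, 84, 99, 104, 115, 127, 148, 153, 158, 162, 165, 174, 185]

Fragment lengths:
  0→10: 10 bp
  10→21: 11 bp
  21→22: 1 bp
  22→38: 16 bp
  38→51: 13 bp
  51→53: 2 bp
  53→74: 21 bp
  74→84: 10 bp
  84→99: 15 bp
  99→104: 5 bp
  104→115: 11 bp
  115→127: 12 bp
  127→148: 21 bp
  148→153: 5 bp
  153→158: 5 bp
  158→162: 4 bp
  162→165: 3 bp
  165→174: 9 bp
  174→185: 11 bp
  185→0 (wrap): 190-185+0 = 5 bp

[1,2,3,4,5,5,5,5,9,10,10,11,11,11,12,13,15,16,21,21]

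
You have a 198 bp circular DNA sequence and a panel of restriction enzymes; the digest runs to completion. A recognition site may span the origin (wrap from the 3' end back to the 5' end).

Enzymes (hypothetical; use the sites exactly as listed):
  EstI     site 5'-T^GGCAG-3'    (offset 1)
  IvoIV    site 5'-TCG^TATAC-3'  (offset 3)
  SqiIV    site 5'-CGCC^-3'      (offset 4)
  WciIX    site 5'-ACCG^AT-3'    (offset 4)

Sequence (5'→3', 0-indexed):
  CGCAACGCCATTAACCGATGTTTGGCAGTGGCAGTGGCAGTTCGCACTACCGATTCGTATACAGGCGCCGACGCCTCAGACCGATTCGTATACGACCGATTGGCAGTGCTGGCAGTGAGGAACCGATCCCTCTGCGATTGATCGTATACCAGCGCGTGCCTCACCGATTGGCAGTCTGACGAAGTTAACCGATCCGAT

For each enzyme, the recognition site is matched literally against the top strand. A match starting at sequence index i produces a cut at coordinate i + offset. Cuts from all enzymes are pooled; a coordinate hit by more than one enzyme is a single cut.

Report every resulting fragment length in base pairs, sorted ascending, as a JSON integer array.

Scan for sites:
  EstI TGGCAG/1: at [22, 28, 34, 100, 109, 168] ⇒ [23, 29, 35, 101, 110, 169]
  IvoIV TCGTATAC/3: at [54, 85, 141] ⇒ [57, 88, 144]
  SqiIV CGCC/4: at [5, 65, 71] ⇒ [9, 69, 75]
  WciIX ACCGAT/4: at [13, 48, 79, 94, 121, 162, 187] ⇒ [17, 52, 83, 98, 125, 166, 191]

Pooled cuts: [9, 17, 23, 29, 35, 52, 57, 69, 75, 83, 88, 98, 101, 110, 125, 144, 166, 169, 191]

Fragment lengths:
  9→17: 8 bp
  17→23: 6 bp
  23→29: 6 bp
  29→35: 6 bp
  35→52: 17 bp
  52→57: 5 bp
  57→69: 12 bp
  69→75: 6 bp
  75→83: 8 bp
  83→88: 5 bp
  88→98: 10 bp
  98→101: 3 bp
  101→110: 9 bp
  110→125: 15 bp
  125→144: 19 bp
  144→166: 22 bp
  166→169: 3 bp
  169→191: 22 bp
  191→9 (wrap): 198-191+9 = 16 bp

[3,3,5,5,6,6,6,6,8,8,9,10,12,15,16,17,19,22,22]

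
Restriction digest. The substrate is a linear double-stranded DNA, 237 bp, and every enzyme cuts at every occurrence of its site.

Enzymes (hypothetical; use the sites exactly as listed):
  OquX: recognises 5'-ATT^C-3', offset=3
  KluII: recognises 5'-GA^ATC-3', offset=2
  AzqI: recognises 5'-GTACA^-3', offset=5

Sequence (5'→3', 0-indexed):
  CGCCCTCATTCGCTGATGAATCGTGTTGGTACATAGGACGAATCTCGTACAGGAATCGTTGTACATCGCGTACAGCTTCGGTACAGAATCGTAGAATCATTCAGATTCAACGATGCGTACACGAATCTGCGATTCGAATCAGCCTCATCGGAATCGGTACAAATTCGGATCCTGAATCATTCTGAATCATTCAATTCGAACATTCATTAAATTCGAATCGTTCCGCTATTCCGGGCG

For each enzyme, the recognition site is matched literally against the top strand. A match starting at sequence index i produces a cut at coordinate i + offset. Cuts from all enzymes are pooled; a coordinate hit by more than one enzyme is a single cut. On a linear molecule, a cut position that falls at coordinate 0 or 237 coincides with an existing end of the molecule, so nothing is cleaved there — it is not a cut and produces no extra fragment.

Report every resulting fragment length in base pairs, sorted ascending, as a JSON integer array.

[2,3,3,3,3,4,4,5,6,6,6,6,7,8,8,8,9,9,9,9,10,10,10,10,11,11,14,14,14,15]

Scan for sites:
  OquX ATTC/3: at [7, 98, 104, 131, 162, 178, 188, 193, 201, 210, 227] ⇒ [10, 101, 107, 134, 165, 181, 191, 196, 204, 213, 230]
  KluII GAATC/2: at [17, 39, 52, 85, 93, 122, 135, 150, 173, 183, 214] ⇒ [19, 41, 54, 87, 95, 124, 137, 152, 175, 185, 216]
  AzqI GTACA/5: at [28, 46, 60, 69, 80, 116, 156] ⇒ [33, 51, 65, 74, 85, 121, 161]

All cut coordinates (distinct, sorted): [10, 19, 33, 41, 51, 54, 65, 74, 85, 87, 95, 101, 107, 121, 124, 134, 137, 152, 161, 165, 175, 181, 185, 191, 196, 204, 213, 216, 230]

Fragments:
  [0,10): 10 bp
  [10,19): 9 bp
  [19,33): 14 bp
  [33,41): 8 bp
  [41,51): 10 bp
  [51,54): 3 bp
  [54,65): 11 bp
  [65,74): 9 bp
  [74,85): 11 bp
  [85,87): 2 bp
  [87,95): 8 bp
  [95,101): 6 bp
  [101,107): 6 bp
  [107,121): 14 bp
  [121,124): 3 bp
  [124,134): 10 bp
  [134,137): 3 bp
  [137,152): 15 bp
  [152,161): 9 bp
  [161,165): 4 bp
  [165,175): 10 bp
  [175,181): 6 bp
  [181,185): 4 bp
  [185,191): 6 bp
  [191,196): 5 bp
  [196,204): 8 bp
  [204,213): 9 bp
  [213,216): 3 bp
  [216,230): 14 bp
  [230,237): 7 bp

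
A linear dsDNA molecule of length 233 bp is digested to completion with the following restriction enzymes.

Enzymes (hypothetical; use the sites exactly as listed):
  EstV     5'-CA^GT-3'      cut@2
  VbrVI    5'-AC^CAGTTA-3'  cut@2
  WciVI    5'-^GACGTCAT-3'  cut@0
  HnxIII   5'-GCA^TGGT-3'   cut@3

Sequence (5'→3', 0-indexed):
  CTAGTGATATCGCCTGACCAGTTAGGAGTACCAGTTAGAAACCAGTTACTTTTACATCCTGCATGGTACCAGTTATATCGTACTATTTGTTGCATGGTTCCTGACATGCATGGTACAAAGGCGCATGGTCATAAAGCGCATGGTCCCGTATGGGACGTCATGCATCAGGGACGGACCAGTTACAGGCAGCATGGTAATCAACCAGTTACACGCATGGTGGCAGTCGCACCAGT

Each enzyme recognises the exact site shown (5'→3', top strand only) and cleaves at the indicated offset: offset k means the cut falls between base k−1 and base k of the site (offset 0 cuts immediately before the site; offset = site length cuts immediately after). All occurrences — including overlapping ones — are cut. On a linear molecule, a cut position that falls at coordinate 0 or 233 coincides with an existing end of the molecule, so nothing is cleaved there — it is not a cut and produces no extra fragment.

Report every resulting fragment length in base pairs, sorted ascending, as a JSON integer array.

Site scan:
  EstV (CAGT, off=2): starts [18, 31, 42, 69, 176, 202, 220, 229] → cuts [20, 33, 44, 71, 178, 204, 222, 231]
  VbrVI (ACCAGTTA, off=2): starts [16, 29, 40, 67, 174, 200] → cuts [18, 31, 42, 69, 176, 202]
  WciVI (GACGTCAT, off=0): starts [153] → cuts [153]
  HnxIII (GCATGGT, off=3): starts [60, 91, 107, 122, 137, 188, 211] → cuts [63, 94, 110, 125, 140, 191, 214]

Pooled cuts: [18, 20, 31, 33, 42, 44, 63, 69, 71, 94, 110, 125, 140, 153, 176, 178, 191, 202, 204, 214, 222, 231]

Fragments:
  [0,18): 18 bp
  [18,20): 2 bp
  [20,31): 11 bp
  [31,33): 2 bp
  [33,42): 9 bp
  [42,44): 2 bp
  [44,63): 19 bp
  [63,69): 6 bp
  [69,71): 2 bp
  [71,94): 23 bp
  [94,110): 16 bp
  [110,125): 15 bp
  [125,140): 15 bp
  [140,153): 13 bp
  [153,176): 23 bp
  [176,178): 2 bp
  [178,191): 13 bp
  [191,202): 11 bp
  [202,204): 2 bp
  [204,214): 10 bp
  [214,222): 8 bp
  [222,231): 9 bp
  [231,233): 2 bp

[2,2,2,2,2,2,2,6,8,9,9,10,11,11,13,13,15,15,16,18,19,23,23]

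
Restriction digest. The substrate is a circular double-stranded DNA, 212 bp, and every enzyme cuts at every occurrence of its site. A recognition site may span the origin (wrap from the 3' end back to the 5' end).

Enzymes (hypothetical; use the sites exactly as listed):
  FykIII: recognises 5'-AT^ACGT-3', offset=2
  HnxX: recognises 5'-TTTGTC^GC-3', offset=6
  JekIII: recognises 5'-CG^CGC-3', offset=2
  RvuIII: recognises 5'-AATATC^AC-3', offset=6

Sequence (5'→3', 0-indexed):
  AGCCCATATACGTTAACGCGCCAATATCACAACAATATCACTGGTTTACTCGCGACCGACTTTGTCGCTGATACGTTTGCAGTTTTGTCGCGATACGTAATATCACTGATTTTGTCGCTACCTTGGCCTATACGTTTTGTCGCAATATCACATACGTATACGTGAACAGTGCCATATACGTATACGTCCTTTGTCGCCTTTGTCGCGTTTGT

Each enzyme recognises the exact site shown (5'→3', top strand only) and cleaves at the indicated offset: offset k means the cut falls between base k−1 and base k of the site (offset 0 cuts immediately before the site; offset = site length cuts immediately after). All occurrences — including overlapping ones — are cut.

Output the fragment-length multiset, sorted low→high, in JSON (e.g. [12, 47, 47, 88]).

Per-enzyme occurrences:
  FykIII (ATACGT, off=2): starts [7, 70, 92, 129, 151, 157, 175, 181] → cuts [9, 72, 94, 131, 153, 159, 177, 183]
  HnxX (TTTGTCGC, off=6): starts [60, 83, 110, 135, 189, 198] → cuts [66, 89, 116, 141, 195, 204]
  JekIII (CGCGC, off=2): starts [16] → cuts [18]
  RvuIII (AATATCAC, off=6): starts [22, 33, 98, 143] → cuts [28, 39, 104, 149]

Pooled cuts: [9, 18, 28, 39, 66, 72, 89, 94, 104, 116, 131, 141, 149, 153, 159, 177, 183, 195, 204]

Fragment lengths:
  9→18: 9 bp
  18→28: 10 bp
  28→39: 11 bp
  39→66: 27 bp
  66→72: 6 bp
  72→89: 17 bp
  89→94: 5 bp
  94→104: 10 bp
  104→116: 12 bp
  116→131: 15 bp
  131→141: 10 bp
  141→149: 8 bp
  149→153: 4 bp
  153→159: 6 bp
  159→177: 18 bp
  177→183: 6 bp
  183→195: 12 bp
  195→204: 9 bp
  204→9 (wrap): 212-204+9 = 17 bp

[4,5,6,6,6,8,9,9,10,10,10,11,12,12,15,17,17,18,27]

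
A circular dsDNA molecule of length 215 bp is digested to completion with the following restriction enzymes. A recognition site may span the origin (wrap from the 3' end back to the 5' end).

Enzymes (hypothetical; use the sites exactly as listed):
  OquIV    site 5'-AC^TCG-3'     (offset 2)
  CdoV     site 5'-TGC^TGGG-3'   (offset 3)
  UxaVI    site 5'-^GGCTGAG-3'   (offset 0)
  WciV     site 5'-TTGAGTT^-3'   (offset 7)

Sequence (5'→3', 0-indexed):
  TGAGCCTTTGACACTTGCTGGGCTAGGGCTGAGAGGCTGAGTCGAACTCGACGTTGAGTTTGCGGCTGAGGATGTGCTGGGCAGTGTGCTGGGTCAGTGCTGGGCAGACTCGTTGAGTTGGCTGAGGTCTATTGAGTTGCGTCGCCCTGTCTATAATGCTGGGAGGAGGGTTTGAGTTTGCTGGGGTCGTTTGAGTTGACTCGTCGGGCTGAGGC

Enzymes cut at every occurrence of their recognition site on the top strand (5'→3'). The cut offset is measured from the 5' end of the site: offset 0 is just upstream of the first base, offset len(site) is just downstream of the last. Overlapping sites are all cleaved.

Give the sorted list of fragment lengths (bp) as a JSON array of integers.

[3,3,3,6,6,8,8,9,10,11,12,13,13,14,16,19,19,21,21]

Scan for sites:
  OquIV ACTCG/2: at [45, 107, 198] ⇒ [47, 109, 200]
  CdoV TGCTGGG/3: at [15, 74, 86, 97, 156, 178] ⇒ [18, 77, 89, 100, 159, 181]
  UxaVI GGCTGAG/0: at [26, 34, 63, 119, 206, 212] ⇒ [26, 34, 63, 119, 206, 212]
  WciV TTGAGTT/7: at [53, 112, 131, 171, 190] ⇒ [60, 119, 138, 178, 197]

Pooled cuts: [18, 26, 34, 47, 60, 63, 77, 89, 100, 109, 119, 138, 159, 178, 181, 197, 200, 206, 212]

Fragments:
  18→26: 8 bp
  26→34: 8 bp
  34→47: 13 bp
  47→60: 13 bp
  60→63: 3 bp
  63→77: 14 bp
  77→89: 12 bp
  89→100: 11 bp
  100→109: 9 bp
  109→119: 10 bp
  119→138: 19 bp
  138→159: 21 bp
  159→178: 19 bp
  178→181: 3 bp
  181→197: 16 bp
  197→200: 3 bp
  200→206: 6 bp
  206→212: 6 bp
  212→18 (wrap): 215-212+18 = 21 bp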